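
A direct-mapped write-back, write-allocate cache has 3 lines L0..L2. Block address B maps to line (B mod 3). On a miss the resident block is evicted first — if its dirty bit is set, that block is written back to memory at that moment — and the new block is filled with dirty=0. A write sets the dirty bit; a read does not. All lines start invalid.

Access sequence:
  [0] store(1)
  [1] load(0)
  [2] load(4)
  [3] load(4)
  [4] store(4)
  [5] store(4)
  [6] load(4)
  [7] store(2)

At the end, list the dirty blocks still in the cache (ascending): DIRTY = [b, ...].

0: W B1 → L1 miss [D]
1: R B0 → L0 miss [-]
2: R B4 → L1 miss wb→B1 [-]
3: R B4 → L1 hit [-]
4: W B4 → L1 hit [D]
5: W B4 → L1 hit [D]
6: R B4 → L1 hit [D]
7: W B2 → L2 miss [D]

DIRTY = [2, 4]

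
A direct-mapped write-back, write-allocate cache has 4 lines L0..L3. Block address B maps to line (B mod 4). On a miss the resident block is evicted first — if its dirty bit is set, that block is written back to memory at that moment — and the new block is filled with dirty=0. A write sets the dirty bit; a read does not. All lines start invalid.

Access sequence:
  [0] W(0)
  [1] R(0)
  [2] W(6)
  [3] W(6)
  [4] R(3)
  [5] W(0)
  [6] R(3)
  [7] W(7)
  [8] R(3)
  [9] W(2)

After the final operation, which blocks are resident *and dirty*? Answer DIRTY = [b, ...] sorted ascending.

DIRTY = [0, 2]

  0 | W B0 → L0 miss [D]
  1 | R B0 → L0 hit [D]
  2 | W B6 → L2 miss [D]
  3 | W B6 → L2 hit [D]
  4 | R B3 → L3 miss [-]
  5 | W B0 → L0 hit [D]
  6 | R B3 → L3 hit [-]
  7 | W B7 → L3 miss [D]
  8 | R B3 → L3 miss wb→B7 [-]
  9 | W B2 → L2 miss wb→B6 [D]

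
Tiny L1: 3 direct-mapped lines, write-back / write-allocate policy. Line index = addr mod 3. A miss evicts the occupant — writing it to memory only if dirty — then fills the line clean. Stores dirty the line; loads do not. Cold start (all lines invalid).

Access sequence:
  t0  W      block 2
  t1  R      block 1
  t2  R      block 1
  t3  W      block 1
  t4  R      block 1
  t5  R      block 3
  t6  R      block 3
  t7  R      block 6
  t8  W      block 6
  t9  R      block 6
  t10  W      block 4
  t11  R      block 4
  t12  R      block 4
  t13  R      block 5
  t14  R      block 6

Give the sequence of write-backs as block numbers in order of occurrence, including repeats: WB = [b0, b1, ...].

  0 | W B2 → L2 miss [D]
  1 | R B1 → L1 miss [-]
  2 | R B1 → L1 hit [-]
  3 | W B1 → L1 hit [D]
  4 | R B1 → L1 hit [D]
  5 | R B3 → L0 miss [-]
  6 | R B3 → L0 hit [-]
  7 | R B6 → L0 miss [-]
  8 | W B6 → L0 hit [D]
  9 | R B6 → L0 hit [D]
  10 | W B4 → L1 miss wb→B1 [D]
  11 | R B4 → L1 hit [D]
  12 | R B4 → L1 hit [D]
  13 | R B5 → L2 miss wb→B2 [-]
  14 | R B6 → L0 hit [D]

WB = [1, 2]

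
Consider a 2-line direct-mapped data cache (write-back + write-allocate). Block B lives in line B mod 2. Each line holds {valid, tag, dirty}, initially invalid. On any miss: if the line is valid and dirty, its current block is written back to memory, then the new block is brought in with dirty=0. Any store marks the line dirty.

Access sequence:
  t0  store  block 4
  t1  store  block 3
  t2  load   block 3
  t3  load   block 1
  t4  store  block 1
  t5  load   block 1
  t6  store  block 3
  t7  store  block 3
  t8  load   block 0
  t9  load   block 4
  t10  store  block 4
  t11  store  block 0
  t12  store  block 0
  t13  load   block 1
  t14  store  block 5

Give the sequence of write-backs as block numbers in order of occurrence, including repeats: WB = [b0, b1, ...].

  0 | W B4 → L0 miss [D]
  1 | W B3 → L1 miss [D]
  2 | R B3 → L1 hit [D]
  3 | R B1 → L1 miss wb→B3 [-]
  4 | W B1 → L1 hit [D]
  5 | R B1 → L1 hit [D]
  6 | W B3 → L1 miss wb→B1 [D]
  7 | W B3 → L1 hit [D]
  8 | R B0 → L0 miss wb→B4 [-]
  9 | R B4 → L0 miss [-]
  10 | W B4 → L0 hit [D]
  11 | W B0 → L0 miss wb→B4 [D]
  12 | W B0 → L0 hit [D]
  13 | R B1 → L1 miss wb→B3 [-]
  14 | W B5 → L1 miss [D]

WB = [3, 1, 4, 4, 3]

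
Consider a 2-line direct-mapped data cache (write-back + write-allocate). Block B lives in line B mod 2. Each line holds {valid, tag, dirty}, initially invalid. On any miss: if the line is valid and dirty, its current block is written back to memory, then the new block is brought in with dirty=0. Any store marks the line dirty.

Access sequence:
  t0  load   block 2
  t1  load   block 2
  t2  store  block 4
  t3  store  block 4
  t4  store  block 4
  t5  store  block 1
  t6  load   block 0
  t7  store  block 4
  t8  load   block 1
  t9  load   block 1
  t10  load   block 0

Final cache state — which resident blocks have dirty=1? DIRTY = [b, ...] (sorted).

DIRTY = [1]

0: R B2 -> L0 miss  d=-]
1: R B2 -> L0 hit  d=-]
2: W B4 -> L0 miss  d=D]
3: W B4 -> L0 hit  d=D]
4: W B4 -> L0 hit  d=D]
5: W B1 -> L1 miss  d=D]
6: R B0 -> L0 miss wb->B4  d=-]
7: W B4 -> L0 miss  d=D]
8: R B1 -> L1 hit  d=D]
9: R B1 -> L1 hit  d=D]
10: R B0 -> L0 miss wb->B4  d=-]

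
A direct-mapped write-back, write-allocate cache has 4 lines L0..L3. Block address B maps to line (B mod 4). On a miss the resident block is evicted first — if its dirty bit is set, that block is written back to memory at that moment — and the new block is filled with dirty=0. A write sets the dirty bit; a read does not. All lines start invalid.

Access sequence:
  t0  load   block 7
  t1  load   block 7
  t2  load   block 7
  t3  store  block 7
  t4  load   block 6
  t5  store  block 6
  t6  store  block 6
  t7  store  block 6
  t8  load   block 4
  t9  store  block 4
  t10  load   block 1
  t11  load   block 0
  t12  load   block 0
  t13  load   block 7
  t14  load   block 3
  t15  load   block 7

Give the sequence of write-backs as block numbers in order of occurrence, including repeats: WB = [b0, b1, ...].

0: R B7 → L3 miss [-]
1: R B7 → L3 hit [-]
2: R B7 → L3 hit [-]
3: W B7 → L3 hit [D]
4: R B6 → L2 miss [-]
5: W B6 → L2 hit [D]
6: W B6 → L2 hit [D]
7: W B6 → L2 hit [D]
8: R B4 → L0 miss [-]
9: W B4 → L0 hit [D]
10: R B1 → L1 miss [-]
11: R B0 → L0 miss wb→B4 [-]
12: R B0 → L0 hit [-]
13: R B7 → L3 hit [D]
14: R B3 → L3 miss wb→B7 [-]
15: R B7 → L3 miss [-]

WB = [4, 7]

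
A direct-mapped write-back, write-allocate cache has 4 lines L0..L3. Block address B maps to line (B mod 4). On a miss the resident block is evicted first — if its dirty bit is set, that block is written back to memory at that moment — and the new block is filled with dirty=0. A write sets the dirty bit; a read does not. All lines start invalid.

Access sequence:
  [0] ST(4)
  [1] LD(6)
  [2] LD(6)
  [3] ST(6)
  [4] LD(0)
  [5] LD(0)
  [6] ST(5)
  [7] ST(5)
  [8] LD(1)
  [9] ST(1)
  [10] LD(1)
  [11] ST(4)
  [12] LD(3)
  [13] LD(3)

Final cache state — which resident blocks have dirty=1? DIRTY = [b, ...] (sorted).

DIRTY = [1, 4, 6]

  0 | W B4 → L0 miss [D]
  1 | R B6 → L2 miss [-]
  2 | R B6 → L2 hit [-]
  3 | W B6 → L2 hit [D]
  4 | R B0 → L0 miss wb→B4 [-]
  5 | R B0 → L0 hit [-]
  6 | W B5 → L1 miss [D]
  7 | W B5 → L1 hit [D]
  8 | R B1 → L1 miss wb→B5 [-]
  9 | W B1 → L1 hit [D]
  10 | R B1 → L1 hit [D]
  11 | W B4 → L0 miss [D]
  12 | R B3 → L3 miss [-]
  13 | R B3 → L3 hit [-]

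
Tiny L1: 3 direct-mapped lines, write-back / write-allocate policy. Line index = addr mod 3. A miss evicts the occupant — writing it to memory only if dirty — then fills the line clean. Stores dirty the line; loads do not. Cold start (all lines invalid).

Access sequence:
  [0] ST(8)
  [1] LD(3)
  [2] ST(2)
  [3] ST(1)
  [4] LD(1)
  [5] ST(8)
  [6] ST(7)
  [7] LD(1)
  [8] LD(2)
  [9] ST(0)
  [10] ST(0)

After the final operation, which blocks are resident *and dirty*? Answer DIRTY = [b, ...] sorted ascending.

0: W B8 → L2 miss [D]
1: R B3 → L0 miss [-]
2: W B2 → L2 miss wb→B8 [D]
3: W B1 → L1 miss [D]
4: R B1 → L1 hit [D]
5: W B8 → L2 miss wb→B2 [D]
6: W B7 → L1 miss wb→B1 [D]
7: R B1 → L1 miss wb→B7 [-]
8: R B2 → L2 miss wb→B8 [-]
9: W B0 → L0 miss [D]
10: W B0 → L0 hit [D]

DIRTY = [0]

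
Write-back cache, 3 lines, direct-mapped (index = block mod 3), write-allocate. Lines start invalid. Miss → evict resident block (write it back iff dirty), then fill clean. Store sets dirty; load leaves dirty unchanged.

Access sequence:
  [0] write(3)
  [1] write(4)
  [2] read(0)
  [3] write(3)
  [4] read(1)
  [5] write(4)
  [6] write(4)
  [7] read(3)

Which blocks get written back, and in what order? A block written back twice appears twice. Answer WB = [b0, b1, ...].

0: W B3 → L0 miss [D]
1: W B4 → L1 miss [D]
2: R B0 → L0 miss wb→B3 [-]
3: W B3 → L0 miss [D]
4: R B1 → L1 miss wb→B4 [-]
5: W B4 → L1 miss [D]
6: W B4 → L1 hit [D]
7: R B3 → L0 hit [D]

WB = [3, 4]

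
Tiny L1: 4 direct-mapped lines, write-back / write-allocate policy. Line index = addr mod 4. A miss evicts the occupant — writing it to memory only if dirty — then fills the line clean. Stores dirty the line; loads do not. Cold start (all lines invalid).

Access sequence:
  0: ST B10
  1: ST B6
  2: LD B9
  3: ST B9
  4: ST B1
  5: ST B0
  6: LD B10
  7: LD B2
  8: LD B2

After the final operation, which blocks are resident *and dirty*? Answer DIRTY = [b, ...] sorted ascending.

DIRTY = [0, 1]

  0 | W B10 → L2 miss [D]
  1 | W B6 → L2 miss wb→B10 [D]
  2 | R B9 → L1 miss [-]
  3 | W B9 → L1 hit [D]
  4 | W B1 → L1 miss wb→B9 [D]
  5 | W B0 → L0 miss [D]
  6 | R B10 → L2 miss wb→B6 [-]
  7 | R B2 → L2 miss [-]
  8 | R B2 → L2 hit [-]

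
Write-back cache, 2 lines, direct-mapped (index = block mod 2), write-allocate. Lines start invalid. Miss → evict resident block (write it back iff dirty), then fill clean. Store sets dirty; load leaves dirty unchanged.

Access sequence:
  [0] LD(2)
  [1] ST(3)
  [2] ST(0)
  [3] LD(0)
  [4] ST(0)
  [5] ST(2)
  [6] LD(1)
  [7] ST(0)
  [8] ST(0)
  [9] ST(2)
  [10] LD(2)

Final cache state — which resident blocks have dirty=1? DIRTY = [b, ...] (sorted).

DIRTY = [2]

  0 | R B2 → L0 miss [-]
  1 | W B3 → L1 miss [D]
  2 | W B0 → L0 miss [D]
  3 | R B0 → L0 hit [D]
  4 | W B0 → L0 hit [D]
  5 | W B2 → L0 miss wb→B0 [D]
  6 | R B1 → L1 miss wb→B3 [-]
  7 | W B0 → L0 miss wb→B2 [D]
  8 | W B0 → L0 hit [D]
  9 | W B2 → L0 miss wb→B0 [D]
  10 | R B2 → L0 hit [D]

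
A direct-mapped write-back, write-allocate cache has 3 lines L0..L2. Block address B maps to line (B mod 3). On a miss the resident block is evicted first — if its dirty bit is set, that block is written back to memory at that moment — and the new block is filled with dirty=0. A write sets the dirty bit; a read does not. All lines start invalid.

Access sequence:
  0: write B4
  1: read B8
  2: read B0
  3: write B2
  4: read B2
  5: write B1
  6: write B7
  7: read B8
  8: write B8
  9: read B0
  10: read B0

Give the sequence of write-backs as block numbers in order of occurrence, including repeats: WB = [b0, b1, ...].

WB = [4, 1, 2]

0: W B4 -> L1 miss  d=D]
1: R B8 -> L2 miss  d=-]
2: R B0 -> L0 miss  d=-]
3: W B2 -> L2 miss  d=D]
4: R B2 -> L2 hit  d=D]
5: W B1 -> L1 miss wb->B4  d=D]
6: W B7 -> L1 miss wb->B1  d=D]
7: R B8 -> L2 miss wb->B2  d=-]
8: W B8 -> L2 hit  d=D]
9: R B0 -> L0 hit  d=-]
10: R B0 -> L0 hit  d=-]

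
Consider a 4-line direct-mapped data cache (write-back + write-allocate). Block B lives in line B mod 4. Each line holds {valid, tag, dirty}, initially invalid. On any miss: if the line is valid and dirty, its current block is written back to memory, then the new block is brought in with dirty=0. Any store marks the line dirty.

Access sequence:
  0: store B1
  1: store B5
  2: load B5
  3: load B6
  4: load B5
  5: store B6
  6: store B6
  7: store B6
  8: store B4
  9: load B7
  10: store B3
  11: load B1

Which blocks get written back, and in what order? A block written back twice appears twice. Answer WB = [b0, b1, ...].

  0 | W B1 → L1 miss [D]
  1 | W B5 → L1 miss wb→B1 [D]
  2 | R B5 → L1 hit [D]
  3 | R B6 → L2 miss [-]
  4 | R B5 → L1 hit [D]
  5 | W B6 → L2 hit [D]
  6 | W B6 → L2 hit [D]
  7 | W B6 → L2 hit [D]
  8 | W B4 → L0 miss [D]
  9 | R B7 → L3 miss [-]
  10 | W B3 → L3 miss [D]
  11 | R B1 → L1 miss wb→B5 [-]

WB = [1, 5]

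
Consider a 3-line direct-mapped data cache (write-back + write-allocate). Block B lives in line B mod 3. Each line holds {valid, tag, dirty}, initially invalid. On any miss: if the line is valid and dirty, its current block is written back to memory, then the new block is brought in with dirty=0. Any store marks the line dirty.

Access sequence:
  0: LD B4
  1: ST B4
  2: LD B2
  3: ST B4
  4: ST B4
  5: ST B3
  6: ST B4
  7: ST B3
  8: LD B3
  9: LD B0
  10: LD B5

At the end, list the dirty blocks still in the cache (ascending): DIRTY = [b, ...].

DIRTY = [4]

  0 | R B4 → L1 miss [-]
  1 | W B4 → L1 hit [D]
  2 | R B2 → L2 miss [-]
  3 | W B4 → L1 hit [D]
  4 | W B4 → L1 hit [D]
  5 | W B3 → L0 miss [D]
  6 | W B4 → L1 hit [D]
  7 | W B3 → L0 hit [D]
  8 | R B3 → L0 hit [D]
  9 | R B0 → L0 miss wb→B3 [-]
  10 | R B5 → L2 miss [-]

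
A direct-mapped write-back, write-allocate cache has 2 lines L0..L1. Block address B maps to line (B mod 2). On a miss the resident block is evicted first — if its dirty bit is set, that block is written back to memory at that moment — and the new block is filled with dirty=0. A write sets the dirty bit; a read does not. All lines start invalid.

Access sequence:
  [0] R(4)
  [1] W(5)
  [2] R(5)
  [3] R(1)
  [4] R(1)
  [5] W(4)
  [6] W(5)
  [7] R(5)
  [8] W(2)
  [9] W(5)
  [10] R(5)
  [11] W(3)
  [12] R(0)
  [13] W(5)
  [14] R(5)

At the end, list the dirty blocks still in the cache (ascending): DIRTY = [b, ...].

DIRTY = [5]

  0 | R B4 → L0 miss [-]
  1 | W B5 → L1 miss [D]
  2 | R B5 → L1 hit [D]
  3 | R B1 → L1 miss wb→B5 [-]
  4 | R B1 → L1 hit [-]
  5 | W B4 → L0 hit [D]
  6 | W B5 → L1 miss [D]
  7 | R B5 → L1 hit [D]
  8 | W B2 → L0 miss wb→B4 [D]
  9 | W B5 → L1 hit [D]
  10 | R B5 → L1 hit [D]
  11 | W B3 → L1 miss wb→B5 [D]
  12 | R B0 → L0 miss wb→B2 [-]
  13 | W B5 → L1 miss wb→B3 [D]
  14 | R B5 → L1 hit [D]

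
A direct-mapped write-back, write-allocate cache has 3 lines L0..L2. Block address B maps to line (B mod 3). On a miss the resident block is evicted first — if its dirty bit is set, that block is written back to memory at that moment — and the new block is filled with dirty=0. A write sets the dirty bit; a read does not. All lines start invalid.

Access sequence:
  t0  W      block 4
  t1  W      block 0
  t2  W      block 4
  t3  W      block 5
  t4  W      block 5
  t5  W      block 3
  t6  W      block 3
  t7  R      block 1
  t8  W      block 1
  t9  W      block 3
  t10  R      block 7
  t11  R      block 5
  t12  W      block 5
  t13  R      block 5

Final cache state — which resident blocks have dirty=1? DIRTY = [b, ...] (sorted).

DIRTY = [3, 5]

  0 | W B4 → L1 miss [D]
  1 | W B0 → L0 miss [D]
  2 | W B4 → L1 hit [D]
  3 | W B5 → L2 miss [D]
  4 | W B5 → L2 hit [D]
  5 | W B3 → L0 miss wb→B0 [D]
  6 | W B3 → L0 hit [D]
  7 | R B1 → L1 miss wb→B4 [-]
  8 | W B1 → L1 hit [D]
  9 | W B3 → L0 hit [D]
  10 | R B7 → L1 miss wb→B1 [-]
  11 | R B5 → L2 hit [D]
  12 | W B5 → L2 hit [D]
  13 | R B5 → L2 hit [D]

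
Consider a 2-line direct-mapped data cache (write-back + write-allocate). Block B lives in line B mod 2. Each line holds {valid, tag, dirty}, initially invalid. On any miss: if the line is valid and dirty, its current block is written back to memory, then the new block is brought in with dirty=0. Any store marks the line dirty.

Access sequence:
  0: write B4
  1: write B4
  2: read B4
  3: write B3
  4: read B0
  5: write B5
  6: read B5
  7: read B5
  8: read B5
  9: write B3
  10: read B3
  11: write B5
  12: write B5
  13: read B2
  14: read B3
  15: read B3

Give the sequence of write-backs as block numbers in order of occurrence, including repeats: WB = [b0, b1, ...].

0: W B4 → L0 miss [D]
1: W B4 → L0 hit [D]
2: R B4 → L0 hit [D]
3: W B3 → L1 miss [D]
4: R B0 → L0 miss wb→B4 [-]
5: W B5 → L1 miss wb→B3 [D]
6: R B5 → L1 hit [D]
7: R B5 → L1 hit [D]
8: R B5 → L1 hit [D]
9: W B3 → L1 miss wb→B5 [D]
10: R B3 → L1 hit [D]
11: W B5 → L1 miss wb→B3 [D]
12: W B5 → L1 hit [D]
13: R B2 → L0 miss [-]
14: R B3 → L1 miss wb→B5 [-]
15: R B3 → L1 hit [-]

WB = [4, 3, 5, 3, 5]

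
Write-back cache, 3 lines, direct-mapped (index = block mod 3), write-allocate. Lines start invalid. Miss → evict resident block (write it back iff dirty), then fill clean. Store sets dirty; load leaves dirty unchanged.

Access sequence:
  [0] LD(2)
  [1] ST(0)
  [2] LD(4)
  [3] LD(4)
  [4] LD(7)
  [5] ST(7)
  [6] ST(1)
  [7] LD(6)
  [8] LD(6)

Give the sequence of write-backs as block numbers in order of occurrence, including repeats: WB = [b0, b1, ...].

WB = [7, 0]

0: R B2 -> L2 miss  d=-]
1: W B0 -> L0 miss  d=D]
2: R B4 -> L1 miss  d=-]
3: R B4 -> L1 hit  d=-]
4: R B7 -> L1 miss  d=-]
5: W B7 -> L1 hit  d=D]
6: W B1 -> L1 miss wb->B7  d=D]
7: R B6 -> L0 miss wb->B0  d=-]
8: R B6 -> L0 hit  d=-]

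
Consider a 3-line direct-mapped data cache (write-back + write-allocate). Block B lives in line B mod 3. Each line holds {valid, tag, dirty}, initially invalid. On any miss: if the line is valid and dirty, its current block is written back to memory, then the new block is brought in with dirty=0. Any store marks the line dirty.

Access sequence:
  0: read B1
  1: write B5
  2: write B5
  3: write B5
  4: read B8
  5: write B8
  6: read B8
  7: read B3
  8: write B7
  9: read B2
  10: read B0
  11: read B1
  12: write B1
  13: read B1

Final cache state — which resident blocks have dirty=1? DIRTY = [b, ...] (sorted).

DIRTY = [1]

  0 | R B1 → L1 miss [-]
  1 | W B5 → L2 miss [D]
  2 | W B5 → L2 hit [D]
  3 | W B5 → L2 hit [D]
  4 | R B8 → L2 miss wb→B5 [-]
  5 | W B8 → L2 hit [D]
  6 | R B8 → L2 hit [D]
  7 | R B3 → L0 miss [-]
  8 | W B7 → L1 miss [D]
  9 | R B2 → L2 miss wb→B8 [-]
  10 | R B0 → L0 miss [-]
  11 | R B1 → L1 miss wb→B7 [-]
  12 | W B1 → L1 hit [D]
  13 | R B1 → L1 hit [D]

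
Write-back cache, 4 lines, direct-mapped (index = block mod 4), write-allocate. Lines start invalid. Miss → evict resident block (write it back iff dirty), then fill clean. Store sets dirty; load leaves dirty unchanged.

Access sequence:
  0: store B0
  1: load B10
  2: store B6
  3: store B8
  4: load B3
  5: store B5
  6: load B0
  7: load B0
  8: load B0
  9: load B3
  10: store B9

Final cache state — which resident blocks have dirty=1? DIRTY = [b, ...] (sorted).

DIRTY = [6, 9]

0: W B0 → L0 miss [D]
1: R B10 → L2 miss [-]
2: W B6 → L2 miss [D]
3: W B8 → L0 miss wb→B0 [D]
4: R B3 → L3 miss [-]
5: W B5 → L1 miss [D]
6: R B0 → L0 miss wb→B8 [-]
7: R B0 → L0 hit [-]
8: R B0 → L0 hit [-]
9: R B3 → L3 hit [-]
10: W B9 → L1 miss wb→B5 [D]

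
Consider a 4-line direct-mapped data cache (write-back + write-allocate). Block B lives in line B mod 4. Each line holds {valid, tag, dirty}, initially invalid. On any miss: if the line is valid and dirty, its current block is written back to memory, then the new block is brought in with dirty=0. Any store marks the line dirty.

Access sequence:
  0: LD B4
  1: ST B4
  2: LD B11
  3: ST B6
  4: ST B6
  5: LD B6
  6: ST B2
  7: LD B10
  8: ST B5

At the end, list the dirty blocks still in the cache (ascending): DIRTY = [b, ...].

0: R B4 → L0 miss [-]
1: W B4 → L0 hit [D]
2: R B11 → L3 miss [-]
3: W B6 → L2 miss [D]
4: W B6 → L2 hit [D]
5: R B6 → L2 hit [D]
6: W B2 → L2 miss wb→B6 [D]
7: R B10 → L2 miss wb→B2 [-]
8: W B5 → L1 miss [D]

DIRTY = [4, 5]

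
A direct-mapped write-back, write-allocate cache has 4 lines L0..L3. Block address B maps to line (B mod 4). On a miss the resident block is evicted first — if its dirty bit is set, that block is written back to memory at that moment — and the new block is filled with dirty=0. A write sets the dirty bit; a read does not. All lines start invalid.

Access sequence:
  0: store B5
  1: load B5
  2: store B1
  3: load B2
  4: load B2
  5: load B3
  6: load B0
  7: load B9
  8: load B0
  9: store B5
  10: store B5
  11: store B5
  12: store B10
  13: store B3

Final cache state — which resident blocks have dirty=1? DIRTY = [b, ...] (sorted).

DIRTY = [3, 5, 10]

0: W B5 → L1 miss [D]
1: R B5 → L1 hit [D]
2: W B1 → L1 miss wb→B5 [D]
3: R B2 → L2 miss [-]
4: R B2 → L2 hit [-]
5: R B3 → L3 miss [-]
6: R B0 → L0 miss [-]
7: R B9 → L1 miss wb→B1 [-]
8: R B0 → L0 hit [-]
9: W B5 → L1 miss [D]
10: W B5 → L1 hit [D]
11: W B5 → L1 hit [D]
12: W B10 → L2 miss [D]
13: W B3 → L3 hit [D]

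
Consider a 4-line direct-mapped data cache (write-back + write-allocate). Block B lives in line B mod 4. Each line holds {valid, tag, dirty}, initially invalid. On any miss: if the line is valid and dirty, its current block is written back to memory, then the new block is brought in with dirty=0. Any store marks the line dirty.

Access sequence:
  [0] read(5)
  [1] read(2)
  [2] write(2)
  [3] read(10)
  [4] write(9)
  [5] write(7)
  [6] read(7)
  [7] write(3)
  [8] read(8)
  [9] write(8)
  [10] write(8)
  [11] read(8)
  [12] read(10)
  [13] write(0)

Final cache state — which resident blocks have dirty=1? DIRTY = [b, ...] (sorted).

0: R B5 -> L1 miss  d=-]
1: R B2 -> L2 miss  d=-]
2: W B2 -> L2 hit  d=D]
3: R B10 -> L2 miss wb->B2  d=-]
4: W B9 -> L1 miss  d=D]
5: W B7 -> L3 miss  d=D]
6: R B7 -> L3 hit  d=D]
7: W B3 -> L3 miss wb->B7  d=D]
8: R B8 -> L0 miss  d=-]
9: W B8 -> L0 hit  d=D]
10: W B8 -> L0 hit  d=D]
11: R B8 -> L0 hit  d=D]
12: R B10 -> L2 hit  d=-]
13: W B0 -> L0 miss wb->B8  d=D]

DIRTY = [0, 3, 9]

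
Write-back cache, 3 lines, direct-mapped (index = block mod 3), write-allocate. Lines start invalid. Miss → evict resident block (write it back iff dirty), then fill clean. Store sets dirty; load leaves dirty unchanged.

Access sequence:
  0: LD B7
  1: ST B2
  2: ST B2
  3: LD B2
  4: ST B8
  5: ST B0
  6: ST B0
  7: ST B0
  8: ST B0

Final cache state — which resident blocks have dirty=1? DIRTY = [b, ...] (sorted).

DIRTY = [0, 8]

0: R B7 -> L1 miss  d=-]
1: W B2 -> L2 miss  d=D]
2: W B2 -> L2 hit  d=D]
3: R B2 -> L2 hit  d=D]
4: W B8 -> L2 miss wb->B2  d=D]
5: W B0 -> L0 miss  d=D]
6: W B0 -> L0 hit  d=D]
7: W B0 -> L0 hit  d=D]
8: W B0 -> L0 hit  d=D]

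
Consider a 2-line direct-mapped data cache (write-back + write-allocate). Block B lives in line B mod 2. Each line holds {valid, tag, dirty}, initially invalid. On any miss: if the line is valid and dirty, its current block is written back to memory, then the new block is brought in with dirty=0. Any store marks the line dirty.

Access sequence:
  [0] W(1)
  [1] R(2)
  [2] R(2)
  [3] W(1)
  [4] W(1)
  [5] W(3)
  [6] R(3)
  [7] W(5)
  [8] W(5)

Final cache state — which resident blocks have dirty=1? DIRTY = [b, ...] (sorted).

0: W B1 → L1 miss [D]
1: R B2 → L0 miss [-]
2: R B2 → L0 hit [-]
3: W B1 → L1 hit [D]
4: W B1 → L1 hit [D]
5: W B3 → L1 miss wb→B1 [D]
6: R B3 → L1 hit [D]
7: W B5 → L1 miss wb→B3 [D]
8: W B5 → L1 hit [D]

DIRTY = [5]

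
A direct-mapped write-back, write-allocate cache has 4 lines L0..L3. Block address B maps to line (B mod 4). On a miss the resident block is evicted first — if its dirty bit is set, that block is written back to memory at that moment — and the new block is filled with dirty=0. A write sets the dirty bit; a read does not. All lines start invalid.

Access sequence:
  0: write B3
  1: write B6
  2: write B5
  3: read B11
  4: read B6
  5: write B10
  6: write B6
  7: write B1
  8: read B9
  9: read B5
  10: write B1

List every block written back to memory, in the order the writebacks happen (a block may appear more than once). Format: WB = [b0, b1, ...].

WB = [3, 6, 10, 5, 1]

0: W B3 → L3 miss [D]
1: W B6 → L2 miss [D]
2: W B5 → L1 miss [D]
3: R B11 → L3 miss wb→B3 [-]
4: R B6 → L2 hit [D]
5: W B10 → L2 miss wb→B6 [D]
6: W B6 → L2 miss wb→B10 [D]
7: W B1 → L1 miss wb→B5 [D]
8: R B9 → L1 miss wb→B1 [-]
9: R B5 → L1 miss [-]
10: W B1 → L1 miss [D]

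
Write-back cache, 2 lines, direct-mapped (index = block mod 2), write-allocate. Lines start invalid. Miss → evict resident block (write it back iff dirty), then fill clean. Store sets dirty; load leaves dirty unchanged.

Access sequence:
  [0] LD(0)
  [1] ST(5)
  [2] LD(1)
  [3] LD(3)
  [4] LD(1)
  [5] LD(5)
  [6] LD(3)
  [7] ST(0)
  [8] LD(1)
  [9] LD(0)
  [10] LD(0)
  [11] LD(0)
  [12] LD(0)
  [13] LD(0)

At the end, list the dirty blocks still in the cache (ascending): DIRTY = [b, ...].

0: R B0 -> L0 miss  d=-]
1: W B5 -> L1 miss  d=D]
2: R B1 -> L1 miss wb->B5  d=-]
3: R B3 -> L1 miss  d=-]
4: R B1 -> L1 miss  d=-]
5: R B5 -> L1 miss  d=-]
6: R B3 -> L1 miss  d=-]
7: W B0 -> L0 hit  d=D]
8: R B1 -> L1 miss  d=-]
9: R B0 -> L0 hit  d=D]
10: R B0 -> L0 hit  d=D]
11: R B0 -> L0 hit  d=D]
12: R B0 -> L0 hit  d=D]
13: R B0 -> L0 hit  d=D]

DIRTY = [0]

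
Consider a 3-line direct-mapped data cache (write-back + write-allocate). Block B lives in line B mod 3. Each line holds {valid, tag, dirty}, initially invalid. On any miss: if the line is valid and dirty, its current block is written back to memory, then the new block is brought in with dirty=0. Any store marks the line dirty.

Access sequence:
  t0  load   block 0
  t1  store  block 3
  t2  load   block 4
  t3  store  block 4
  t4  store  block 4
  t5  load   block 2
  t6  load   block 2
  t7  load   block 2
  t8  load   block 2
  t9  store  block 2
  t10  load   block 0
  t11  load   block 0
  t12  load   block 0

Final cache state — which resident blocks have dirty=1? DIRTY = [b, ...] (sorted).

0: R B0 -> L0 miss  d=-]
1: W B3 -> L0 miss  d=D]
2: R B4 -> L1 miss  d=-]
3: W B4 -> L1 hit  d=D]
4: W B4 -> L1 hit  d=D]
5: R B2 -> L2 miss  d=-]
6: R B2 -> L2 hit  d=-]
7: R B2 -> L2 hit  d=-]
8: R B2 -> L2 hit  d=-]
9: W B2 -> L2 hit  d=D]
10: R B0 -> L0 miss wb->B3  d=-]
11: R B0 -> L0 hit  d=-]
12: R B0 -> L0 hit  d=-]

DIRTY = [2, 4]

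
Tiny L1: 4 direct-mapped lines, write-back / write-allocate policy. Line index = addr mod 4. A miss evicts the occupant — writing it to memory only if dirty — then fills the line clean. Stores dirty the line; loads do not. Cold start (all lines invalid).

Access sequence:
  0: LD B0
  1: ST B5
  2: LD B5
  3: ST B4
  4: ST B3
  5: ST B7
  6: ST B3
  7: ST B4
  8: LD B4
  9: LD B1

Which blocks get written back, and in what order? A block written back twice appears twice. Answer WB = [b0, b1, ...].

0: R B0 → L0 miss [-]
1: W B5 → L1 miss [D]
2: R B5 → L1 hit [D]
3: W B4 → L0 miss [D]
4: W B3 → L3 miss [D]
5: W B7 → L3 miss wb→B3 [D]
6: W B3 → L3 miss wb→B7 [D]
7: W B4 → L0 hit [D]
8: R B4 → L0 hit [D]
9: R B1 → L1 miss wb→B5 [-]

WB = [3, 7, 5]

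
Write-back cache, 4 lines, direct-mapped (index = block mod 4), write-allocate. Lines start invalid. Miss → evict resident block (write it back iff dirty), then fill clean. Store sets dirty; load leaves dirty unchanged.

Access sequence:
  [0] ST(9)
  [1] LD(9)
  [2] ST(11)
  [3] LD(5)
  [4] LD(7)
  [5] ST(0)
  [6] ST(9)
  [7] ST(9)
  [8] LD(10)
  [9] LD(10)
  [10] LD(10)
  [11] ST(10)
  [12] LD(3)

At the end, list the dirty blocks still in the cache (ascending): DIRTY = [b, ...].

DIRTY = [0, 9, 10]

0: W B9 → L1 miss [D]
1: R B9 → L1 hit [D]
2: W B11 → L3 miss [D]
3: R B5 → L1 miss wb→B9 [-]
4: R B7 → L3 miss wb→B11 [-]
5: W B0 → L0 miss [D]
6: W B9 → L1 miss [D]
7: W B9 → L1 hit [D]
8: R B10 → L2 miss [-]
9: R B10 → L2 hit [-]
10: R B10 → L2 hit [-]
11: W B10 → L2 hit [D]
12: R B3 → L3 miss [-]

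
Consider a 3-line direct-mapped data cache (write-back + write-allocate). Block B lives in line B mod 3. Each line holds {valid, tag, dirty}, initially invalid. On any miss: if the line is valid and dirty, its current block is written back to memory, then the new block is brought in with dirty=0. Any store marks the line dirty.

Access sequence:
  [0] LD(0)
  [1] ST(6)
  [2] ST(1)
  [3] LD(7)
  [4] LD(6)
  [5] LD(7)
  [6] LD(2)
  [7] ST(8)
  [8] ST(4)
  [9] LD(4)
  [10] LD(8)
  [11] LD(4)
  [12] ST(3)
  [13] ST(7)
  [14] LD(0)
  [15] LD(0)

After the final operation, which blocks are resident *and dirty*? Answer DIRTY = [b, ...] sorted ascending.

0: R B0 → L0 miss [-]
1: W B6 → L0 miss [D]
2: W B1 → L1 miss [D]
3: R B7 → L1 miss wb→B1 [-]
4: R B6 → L0 hit [D]
5: R B7 → L1 hit [-]
6: R B2 → L2 miss [-]
7: W B8 → L2 miss [D]
8: W B4 → L1 miss [D]
9: R B4 → L1 hit [D]
10: R B8 → L2 hit [D]
11: R B4 → L1 hit [D]
12: W B3 → L0 miss wb→B6 [D]
13: W B7 → L1 miss wb→B4 [D]
14: R B0 → L0 miss wb→B3 [-]
15: R B0 → L0 hit [-]

DIRTY = [7, 8]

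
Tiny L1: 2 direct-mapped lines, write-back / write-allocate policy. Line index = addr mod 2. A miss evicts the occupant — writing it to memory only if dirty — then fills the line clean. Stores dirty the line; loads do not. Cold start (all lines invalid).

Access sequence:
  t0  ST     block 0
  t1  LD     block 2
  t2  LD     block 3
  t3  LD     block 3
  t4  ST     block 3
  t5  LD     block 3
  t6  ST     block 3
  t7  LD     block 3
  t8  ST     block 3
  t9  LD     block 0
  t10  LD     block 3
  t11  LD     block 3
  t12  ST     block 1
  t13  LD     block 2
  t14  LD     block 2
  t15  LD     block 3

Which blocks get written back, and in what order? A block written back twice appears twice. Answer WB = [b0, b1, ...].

0: W B0 → L0 miss [D]
1: R B2 → L0 miss wb→B0 [-]
2: R B3 → L1 miss [-]
3: R B3 → L1 hit [-]
4: W B3 → L1 hit [D]
5: R B3 → L1 hit [D]
6: W B3 → L1 hit [D]
7: R B3 → L1 hit [D]
8: W B3 → L1 hit [D]
9: R B0 → L0 miss [-]
10: R B3 → L1 hit [D]
11: R B3 → L1 hit [D]
12: W B1 → L1 miss wb→B3 [D]
13: R B2 → L0 miss [-]
14: R B2 → L0 hit [-]
15: R B3 → L1 miss wb→B1 [-]

WB = [0, 3, 1]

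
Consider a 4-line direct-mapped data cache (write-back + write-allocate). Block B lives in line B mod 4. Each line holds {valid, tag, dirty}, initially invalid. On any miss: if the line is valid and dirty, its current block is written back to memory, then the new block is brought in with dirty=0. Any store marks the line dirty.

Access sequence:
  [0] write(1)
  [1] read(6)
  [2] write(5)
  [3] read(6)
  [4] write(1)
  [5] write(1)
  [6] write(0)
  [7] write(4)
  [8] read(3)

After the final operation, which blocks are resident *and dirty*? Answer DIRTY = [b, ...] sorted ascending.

  0 | W B1 → L1 miss [D]
  1 | R B6 → L2 miss [-]
  2 | W B5 → L1 miss wb→B1 [D]
  3 | R B6 → L2 hit [-]
  4 | W B1 → L1 miss wb→B5 [D]
  5 | W B1 → L1 hit [D]
  6 | W B0 → L0 miss [D]
  7 | W B4 → L0 miss wb→B0 [D]
  8 | R B3 → L3 miss [-]

DIRTY = [1, 4]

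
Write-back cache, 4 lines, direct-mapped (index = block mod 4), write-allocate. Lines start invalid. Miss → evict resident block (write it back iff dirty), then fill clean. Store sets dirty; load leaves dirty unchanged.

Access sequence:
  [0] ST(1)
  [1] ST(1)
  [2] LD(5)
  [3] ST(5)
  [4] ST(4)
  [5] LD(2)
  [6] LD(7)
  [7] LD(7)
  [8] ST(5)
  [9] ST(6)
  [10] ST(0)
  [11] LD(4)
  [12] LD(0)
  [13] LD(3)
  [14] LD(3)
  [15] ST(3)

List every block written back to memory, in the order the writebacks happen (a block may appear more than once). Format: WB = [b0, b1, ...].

  0 | W B1 → L1 miss [D]
  1 | W B1 → L1 hit [D]
  2 | R B5 → L1 miss wb→B1 [-]
  3 | W B5 → L1 hit [D]
  4 | W B4 → L0 miss [D]
  5 | R B2 → L2 miss [-]
  6 | R B7 → L3 miss [-]
  7 | R B7 → L3 hit [-]
  8 | W B5 → L1 hit [D]
  9 | W B6 → L2 miss [D]
  10 | W B0 → L0 miss wb→B4 [D]
  11 | R B4 → L0 miss wb→B0 [-]
  12 | R B0 → L0 miss [-]
  13 | R B3 → L3 miss [-]
  14 | R B3 → L3 hit [-]
  15 | W B3 → L3 hit [D]

WB = [1, 4, 0]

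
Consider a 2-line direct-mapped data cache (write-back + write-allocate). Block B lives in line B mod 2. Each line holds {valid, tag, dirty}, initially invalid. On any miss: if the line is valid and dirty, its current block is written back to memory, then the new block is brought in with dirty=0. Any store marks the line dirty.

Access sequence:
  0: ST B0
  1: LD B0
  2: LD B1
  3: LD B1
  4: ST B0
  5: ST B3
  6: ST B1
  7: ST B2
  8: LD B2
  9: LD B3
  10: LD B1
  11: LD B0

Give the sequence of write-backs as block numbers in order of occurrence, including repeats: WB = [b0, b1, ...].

0: W B0 → L0 miss [D]
1: R B0 → L0 hit [D]
2: R B1 → L1 miss [-]
3: R B1 → L1 hit [-]
4: W B0 → L0 hit [D]
5: W B3 → L1 miss [D]
6: W B1 → L1 miss wb→B3 [D]
7: W B2 → L0 miss wb→B0 [D]
8: R B2 → L0 hit [D]
9: R B3 → L1 miss wb→B1 [-]
10: R B1 → L1 miss [-]
11: R B0 → L0 miss wb→B2 [-]

WB = [3, 0, 1, 2]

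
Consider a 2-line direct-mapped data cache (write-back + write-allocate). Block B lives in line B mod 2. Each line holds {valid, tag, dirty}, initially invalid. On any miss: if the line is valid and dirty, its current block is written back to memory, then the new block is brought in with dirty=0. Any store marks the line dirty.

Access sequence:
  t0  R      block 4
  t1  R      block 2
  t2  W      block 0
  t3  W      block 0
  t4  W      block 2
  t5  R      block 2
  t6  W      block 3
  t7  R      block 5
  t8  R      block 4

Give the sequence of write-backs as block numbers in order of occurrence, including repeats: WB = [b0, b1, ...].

WB = [0, 3, 2]

0: R B4 -> L0 miss  d=-]
1: R B2 -> L0 miss  d=-]
2: W B0 -> L0 miss  d=D]
3: W B0 -> L0 hit  d=D]
4: W B2 -> L0 miss wb->B0  d=D]
5: R B2 -> L0 hit  d=D]
6: W B3 -> L1 miss  d=D]
7: R B5 -> L1 miss wb->B3  d=-]
8: R B4 -> L0 miss wb->B2  d=-]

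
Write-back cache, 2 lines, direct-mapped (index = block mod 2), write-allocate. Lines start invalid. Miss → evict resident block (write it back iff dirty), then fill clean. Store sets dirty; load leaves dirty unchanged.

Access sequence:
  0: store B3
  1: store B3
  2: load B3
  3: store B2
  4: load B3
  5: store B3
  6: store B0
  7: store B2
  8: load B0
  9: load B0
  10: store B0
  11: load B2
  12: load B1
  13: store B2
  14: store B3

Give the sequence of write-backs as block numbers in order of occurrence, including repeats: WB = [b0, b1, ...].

WB = [2, 0, 2, 0, 3]

  0 | W B3 → L1 miss [D]
  1 | W B3 → L1 hit [D]
  2 | R B3 → L1 hit [D]
  3 | W B2 → L0 miss [D]
  4 | R B3 → L1 hit [D]
  5 | W B3 → L1 hit [D]
  6 | W B0 → L0 miss wb→B2 [D]
  7 | W B2 → L0 miss wb→B0 [D]
  8 | R B0 → L0 miss wb→B2 [-]
  9 | R B0 → L0 hit [-]
  10 | W B0 → L0 hit [D]
  11 | R B2 → L0 miss wb→B0 [-]
  12 | R B1 → L1 miss wb→B3 [-]
  13 | W B2 → L0 hit [D]
  14 | W B3 → L1 miss [D]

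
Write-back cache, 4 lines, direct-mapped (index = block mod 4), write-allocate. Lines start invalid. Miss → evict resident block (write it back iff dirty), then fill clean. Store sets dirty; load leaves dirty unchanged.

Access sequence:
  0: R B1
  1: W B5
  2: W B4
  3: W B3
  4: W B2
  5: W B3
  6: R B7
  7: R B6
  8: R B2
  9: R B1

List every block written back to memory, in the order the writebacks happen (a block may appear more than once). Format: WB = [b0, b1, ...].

WB = [3, 2, 5]

0: R B1 → L1 miss [-]
1: W B5 → L1 miss [D]
2: W B4 → L0 miss [D]
3: W B3 → L3 miss [D]
4: W B2 → L2 miss [D]
5: W B3 → L3 hit [D]
6: R B7 → L3 miss wb→B3 [-]
7: R B6 → L2 miss wb→B2 [-]
8: R B2 → L2 miss [-]
9: R B1 → L1 miss wb→B5 [-]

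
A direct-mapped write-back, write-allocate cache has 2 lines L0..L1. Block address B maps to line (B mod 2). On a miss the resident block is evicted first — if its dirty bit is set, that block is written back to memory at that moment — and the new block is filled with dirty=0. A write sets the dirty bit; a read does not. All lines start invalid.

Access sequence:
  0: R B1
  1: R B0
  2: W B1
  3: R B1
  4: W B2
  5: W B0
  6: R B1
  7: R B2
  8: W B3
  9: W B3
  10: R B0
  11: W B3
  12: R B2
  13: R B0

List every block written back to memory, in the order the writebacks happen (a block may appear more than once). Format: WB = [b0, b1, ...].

0: R B1 -> L1 miss  d=-]
1: R B0 -> L0 miss  d=-]
2: W B1 -> L1 hit  d=D]
3: R B1 -> L1 hit  d=D]
4: W B2 -> L0 miss  d=D]
5: W B0 -> L0 miss wb->B2  d=D]
6: R B1 -> L1 hit  d=D]
7: R B2 -> L0 miss wb->B0  d=-]
8: W B3 -> L1 miss wb->B1  d=D]
9: W B3 -> L1 hit  d=D]
10: R B0 -> L0 miss  d=-]
11: W B3 -> L1 hit  d=D]
12: R B2 -> L0 miss  d=-]
13: R B0 -> L0 miss  d=-]

WB = [2, 0, 1]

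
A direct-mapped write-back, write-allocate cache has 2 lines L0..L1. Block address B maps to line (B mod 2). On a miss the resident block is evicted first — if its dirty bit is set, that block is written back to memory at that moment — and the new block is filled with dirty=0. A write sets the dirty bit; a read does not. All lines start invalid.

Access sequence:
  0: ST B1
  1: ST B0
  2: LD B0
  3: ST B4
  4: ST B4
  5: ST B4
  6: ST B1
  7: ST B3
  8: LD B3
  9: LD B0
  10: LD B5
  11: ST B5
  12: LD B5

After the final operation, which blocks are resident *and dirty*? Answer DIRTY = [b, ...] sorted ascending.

0: W B1 → L1 miss [D]
1: W B0 → L0 miss [D]
2: R B0 → L0 hit [D]
3: W B4 → L0 miss wb→B0 [D]
4: W B4 → L0 hit [D]
5: W B4 → L0 hit [D]
6: W B1 → L1 hit [D]
7: W B3 → L1 miss wb→B1 [D]
8: R B3 → L1 hit [D]
9: R B0 → L0 miss wb→B4 [-]
10: R B5 → L1 miss wb→B3 [-]
11: W B5 → L1 hit [D]
12: R B5 → L1 hit [D]

DIRTY = [5]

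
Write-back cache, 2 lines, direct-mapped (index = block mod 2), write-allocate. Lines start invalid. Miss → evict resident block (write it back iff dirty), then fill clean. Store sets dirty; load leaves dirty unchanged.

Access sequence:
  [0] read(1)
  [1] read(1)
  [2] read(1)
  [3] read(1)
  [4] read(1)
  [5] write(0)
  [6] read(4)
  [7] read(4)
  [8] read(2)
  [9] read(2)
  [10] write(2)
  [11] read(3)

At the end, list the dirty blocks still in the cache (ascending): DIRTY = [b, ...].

DIRTY = [2]

0: R B1 -> L1 miss  d=-]
1: R B1 -> L1 hit  d=-]
2: R B1 -> L1 hit  d=-]
3: R B1 -> L1 hit  d=-]
4: R B1 -> L1 hit  d=-]
5: W B0 -> L0 miss  d=D]
6: R B4 -> L0 miss wb->B0  d=-]
7: R B4 -> L0 hit  d=-]
8: R B2 -> L0 miss  d=-]
9: R B2 -> L0 hit  d=-]
10: W B2 -> L0 hit  d=D]
11: R B3 -> L1 miss  d=-]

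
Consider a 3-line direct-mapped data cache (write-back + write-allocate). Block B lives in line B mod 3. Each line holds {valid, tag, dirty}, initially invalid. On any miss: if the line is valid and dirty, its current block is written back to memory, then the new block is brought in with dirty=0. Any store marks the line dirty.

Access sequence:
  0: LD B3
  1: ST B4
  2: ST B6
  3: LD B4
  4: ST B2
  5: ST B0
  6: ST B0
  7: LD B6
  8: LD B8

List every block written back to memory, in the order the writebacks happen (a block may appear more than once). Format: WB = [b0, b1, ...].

0: R B3 → L0 miss [-]
1: W B4 → L1 miss [D]
2: W B6 → L0 miss [D]
3: R B4 → L1 hit [D]
4: W B2 → L2 miss [D]
5: W B0 → L0 miss wb→B6 [D]
6: W B0 → L0 hit [D]
7: R B6 → L0 miss wb→B0 [-]
8: R B8 → L2 miss wb→B2 [-]

WB = [6, 0, 2]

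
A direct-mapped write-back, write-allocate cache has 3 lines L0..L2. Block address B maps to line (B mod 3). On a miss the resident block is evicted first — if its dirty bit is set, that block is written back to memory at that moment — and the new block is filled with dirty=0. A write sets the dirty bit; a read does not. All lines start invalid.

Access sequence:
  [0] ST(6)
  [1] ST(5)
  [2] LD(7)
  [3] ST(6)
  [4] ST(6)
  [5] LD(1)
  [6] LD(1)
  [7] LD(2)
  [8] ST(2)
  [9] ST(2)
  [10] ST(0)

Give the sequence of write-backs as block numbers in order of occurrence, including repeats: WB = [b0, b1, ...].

0: W B6 → L0 miss [D]
1: W B5 → L2 miss [D]
2: R B7 → L1 miss [-]
3: W B6 → L0 hit [D]
4: W B6 → L0 hit [D]
5: R B1 → L1 miss [-]
6: R B1 → L1 hit [-]
7: R B2 → L2 miss wb→B5 [-]
8: W B2 → L2 hit [D]
9: W B2 → L2 hit [D]
10: W B0 → L0 miss wb→B6 [D]

WB = [5, 6]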